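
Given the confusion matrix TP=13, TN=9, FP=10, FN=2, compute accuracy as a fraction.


Accuracy = (TP + TN) / (TP + TN + FP + FN)
TP + TN = 13 + 9 = 22
Total = 13 + 9 + 10 + 2 = 34
Accuracy = 22 / 34 = 11/17

11/17


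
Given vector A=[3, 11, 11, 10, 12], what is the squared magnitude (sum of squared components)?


|A|^2 = sum of squared components
A[0]^2 = 3^2 = 9
A[1]^2 = 11^2 = 121
A[2]^2 = 11^2 = 121
A[3]^2 = 10^2 = 100
A[4]^2 = 12^2 = 144
Sum = 9 + 121 + 121 + 100 + 144 = 495

495


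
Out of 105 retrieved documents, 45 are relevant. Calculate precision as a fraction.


Precision = relevant_retrieved / total_retrieved
= 45 / 105
= 45 / (45 + 60)
= 3/7

3/7


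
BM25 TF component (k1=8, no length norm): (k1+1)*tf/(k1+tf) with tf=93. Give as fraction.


BM25 TF component = (k1+1)*tf / (k1+tf)
k1 = 8, tf = 93
Numerator = (8+1)*93 = 837
Denominator = 8 + 93 = 101
= 837/101 = 837/101

837/101


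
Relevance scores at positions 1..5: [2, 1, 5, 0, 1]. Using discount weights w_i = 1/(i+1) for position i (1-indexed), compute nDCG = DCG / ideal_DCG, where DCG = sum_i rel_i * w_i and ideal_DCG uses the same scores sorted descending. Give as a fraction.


Position discount weights w_i = 1/(i+1) for i=1..5:
Weights = [1/2, 1/3, 1/4, 1/5, 1/6]
Actual relevance: [2, 1, 5, 0, 1]
DCG = 2/2 + 1/3 + 5/4 + 0/5 + 1/6 = 11/4
Ideal relevance (sorted desc): [5, 2, 1, 1, 0]
Ideal DCG = 5/2 + 2/3 + 1/4 + 1/5 + 0/6 = 217/60
nDCG = DCG / ideal_DCG = 11/4 / 217/60 = 165/217

165/217


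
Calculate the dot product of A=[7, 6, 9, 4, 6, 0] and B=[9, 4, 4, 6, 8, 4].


Dot product = sum of element-wise products
A[0]*B[0] = 7*9 = 63
A[1]*B[1] = 6*4 = 24
A[2]*B[2] = 9*4 = 36
A[3]*B[3] = 4*6 = 24
A[4]*B[4] = 6*8 = 48
A[5]*B[5] = 0*4 = 0
Sum = 63 + 24 + 36 + 24 + 48 + 0 = 195

195


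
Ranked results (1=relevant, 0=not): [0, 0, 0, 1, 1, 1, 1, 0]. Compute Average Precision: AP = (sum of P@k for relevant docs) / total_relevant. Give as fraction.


Computing P@k for each relevant position:
Position 1: not relevant
Position 2: not relevant
Position 3: not relevant
Position 4: relevant, P@4 = 1/4 = 1/4
Position 5: relevant, P@5 = 2/5 = 2/5
Position 6: relevant, P@6 = 3/6 = 1/2
Position 7: relevant, P@7 = 4/7 = 4/7
Position 8: not relevant
Sum of P@k = 1/4 + 2/5 + 1/2 + 4/7 = 241/140
AP = 241/140 / 4 = 241/560

241/560


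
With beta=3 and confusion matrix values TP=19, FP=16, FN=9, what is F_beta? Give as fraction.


P = TP/(TP+FP) = 19/35 = 19/35
R = TP/(TP+FN) = 19/28 = 19/28
beta^2 = 3^2 = 9
(1 + beta^2) = 10
Numerator = (1+beta^2)*P*R = 361/98
Denominator = beta^2*P + R = 171/35 + 19/28 = 779/140
F_beta = 190/287

190/287


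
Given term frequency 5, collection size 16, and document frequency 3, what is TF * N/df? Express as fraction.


TF * (N/df)
= 5 * (16/3)
= 5 * 16/3
= 80/3

80/3


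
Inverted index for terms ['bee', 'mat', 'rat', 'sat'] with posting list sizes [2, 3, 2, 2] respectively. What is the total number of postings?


Summing posting list sizes:
'bee': 2 postings
'mat': 3 postings
'rat': 2 postings
'sat': 2 postings
Total = 2 + 3 + 2 + 2 = 9

9


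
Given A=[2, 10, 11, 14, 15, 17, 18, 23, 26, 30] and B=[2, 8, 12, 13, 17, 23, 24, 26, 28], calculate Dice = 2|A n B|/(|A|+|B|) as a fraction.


A intersect B = [2, 17, 23, 26]
|A intersect B| = 4
|A| = 10, |B| = 9
Dice = 2*4 / (10+9)
= 8 / 19 = 8/19

8/19


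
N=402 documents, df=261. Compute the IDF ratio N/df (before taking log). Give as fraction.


IDF ratio = N / df
= 402 / 261
= 134/87

134/87


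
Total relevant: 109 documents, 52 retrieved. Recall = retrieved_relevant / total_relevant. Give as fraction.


Recall = retrieved_relevant / total_relevant
= 52 / 109
= 52 / (52 + 57)
= 52/109

52/109


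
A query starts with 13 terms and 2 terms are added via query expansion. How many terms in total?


Original terms: 13
Expansion terms: 2
Total = 13 + 2 = 15

15


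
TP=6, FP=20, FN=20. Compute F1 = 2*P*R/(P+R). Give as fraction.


F1 = 2 * P * R / (P + R)
P = TP/(TP+FP) = 6/26 = 3/13
R = TP/(TP+FN) = 6/26 = 3/13
2 * P * R = 2 * 3/13 * 3/13 = 18/169
P + R = 3/13 + 3/13 = 6/13
F1 = 18/169 / 6/13 = 3/13

3/13


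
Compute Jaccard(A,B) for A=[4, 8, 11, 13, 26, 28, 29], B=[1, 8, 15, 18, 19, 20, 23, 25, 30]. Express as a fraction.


A intersect B = [8]
|A intersect B| = 1
A union B = [1, 4, 8, 11, 13, 15, 18, 19, 20, 23, 25, 26, 28, 29, 30]
|A union B| = 15
Jaccard = 1/15 = 1/15

1/15


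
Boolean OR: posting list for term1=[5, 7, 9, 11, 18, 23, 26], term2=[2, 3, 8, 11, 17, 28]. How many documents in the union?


Boolean OR: find union of posting lists
term1 docs: [5, 7, 9, 11, 18, 23, 26]
term2 docs: [2, 3, 8, 11, 17, 28]
Union: [2, 3, 5, 7, 8, 9, 11, 17, 18, 23, 26, 28]
|union| = 12

12


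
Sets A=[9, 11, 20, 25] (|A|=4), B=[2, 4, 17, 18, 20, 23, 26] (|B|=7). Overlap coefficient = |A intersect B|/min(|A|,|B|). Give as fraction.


A intersect B = [20]
|A intersect B| = 1
min(|A|, |B|) = min(4, 7) = 4
Overlap = 1 / 4 = 1/4

1/4


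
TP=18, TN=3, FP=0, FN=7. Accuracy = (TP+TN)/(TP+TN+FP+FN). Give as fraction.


Accuracy = (TP + TN) / (TP + TN + FP + FN)
TP + TN = 18 + 3 = 21
Total = 18 + 3 + 0 + 7 = 28
Accuracy = 21 / 28 = 3/4

3/4


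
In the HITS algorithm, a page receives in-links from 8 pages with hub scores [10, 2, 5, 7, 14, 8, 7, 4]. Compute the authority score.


Authority = sum of hub scores of in-linkers
In-link 1: hub score = 10
In-link 2: hub score = 2
In-link 3: hub score = 5
In-link 4: hub score = 7
In-link 5: hub score = 14
In-link 6: hub score = 8
In-link 7: hub score = 7
In-link 8: hub score = 4
Authority = 10 + 2 + 5 + 7 + 14 + 8 + 7 + 4 = 57

57


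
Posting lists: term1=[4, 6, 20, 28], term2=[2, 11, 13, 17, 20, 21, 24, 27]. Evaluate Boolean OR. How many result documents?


Boolean OR: find union of posting lists
term1 docs: [4, 6, 20, 28]
term2 docs: [2, 11, 13, 17, 20, 21, 24, 27]
Union: [2, 4, 6, 11, 13, 17, 20, 21, 24, 27, 28]
|union| = 11

11


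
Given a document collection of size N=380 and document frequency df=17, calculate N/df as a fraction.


IDF ratio = N / df
= 380 / 17
= 380/17

380/17


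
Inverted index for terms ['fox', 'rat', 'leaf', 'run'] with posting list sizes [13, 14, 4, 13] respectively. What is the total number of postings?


Summing posting list sizes:
'fox': 13 postings
'rat': 14 postings
'leaf': 4 postings
'run': 13 postings
Total = 13 + 14 + 4 + 13 = 44

44


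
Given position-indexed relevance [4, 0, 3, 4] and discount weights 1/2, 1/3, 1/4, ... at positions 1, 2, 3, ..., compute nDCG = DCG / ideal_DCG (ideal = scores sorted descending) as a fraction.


Position discount weights w_i = 1/(i+1) for i=1..4:
Weights = [1/2, 1/3, 1/4, 1/5]
Actual relevance: [4, 0, 3, 4]
DCG = 4/2 + 0/3 + 3/4 + 4/5 = 71/20
Ideal relevance (sorted desc): [4, 4, 3, 0]
Ideal DCG = 4/2 + 4/3 + 3/4 + 0/5 = 49/12
nDCG = DCG / ideal_DCG = 71/20 / 49/12 = 213/245

213/245


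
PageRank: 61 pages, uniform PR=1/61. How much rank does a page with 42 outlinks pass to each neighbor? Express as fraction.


Initial PR = 1/61 = 1/61
Outlinks = 42
Contribution per link = PR / outlinks
= 1/61 / 42
= 1/2562

1/2562


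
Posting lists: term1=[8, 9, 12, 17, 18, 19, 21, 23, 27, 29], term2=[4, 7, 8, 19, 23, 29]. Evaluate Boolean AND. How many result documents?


Boolean AND: find intersection of posting lists
term1 docs: [8, 9, 12, 17, 18, 19, 21, 23, 27, 29]
term2 docs: [4, 7, 8, 19, 23, 29]
Intersection: [8, 19, 23, 29]
|intersection| = 4

4


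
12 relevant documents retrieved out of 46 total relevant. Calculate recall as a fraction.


Recall = retrieved_relevant / total_relevant
= 12 / 46
= 12 / (12 + 34)
= 6/23

6/23


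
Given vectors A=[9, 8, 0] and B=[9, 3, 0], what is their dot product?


Dot product = sum of element-wise products
A[0]*B[0] = 9*9 = 81
A[1]*B[1] = 8*3 = 24
A[2]*B[2] = 0*0 = 0
Sum = 81 + 24 + 0 = 105

105


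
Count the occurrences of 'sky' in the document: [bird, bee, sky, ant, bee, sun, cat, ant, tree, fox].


Document has 10 words
Scanning for 'sky':
Found at positions: [2]
Count = 1

1


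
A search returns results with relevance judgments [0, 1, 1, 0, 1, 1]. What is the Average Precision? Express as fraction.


Computing P@k for each relevant position:
Position 1: not relevant
Position 2: relevant, P@2 = 1/2 = 1/2
Position 3: relevant, P@3 = 2/3 = 2/3
Position 4: not relevant
Position 5: relevant, P@5 = 3/5 = 3/5
Position 6: relevant, P@6 = 4/6 = 2/3
Sum of P@k = 1/2 + 2/3 + 3/5 + 2/3 = 73/30
AP = 73/30 / 4 = 73/120

73/120


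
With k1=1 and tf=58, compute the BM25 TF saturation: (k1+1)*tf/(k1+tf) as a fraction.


BM25 TF component = (k1+1)*tf / (k1+tf)
k1 = 1, tf = 58
Numerator = (1+1)*58 = 116
Denominator = 1 + 58 = 59
= 116/59 = 116/59

116/59


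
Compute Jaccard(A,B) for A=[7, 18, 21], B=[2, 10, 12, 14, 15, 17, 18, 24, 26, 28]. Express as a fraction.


A intersect B = [18]
|A intersect B| = 1
A union B = [2, 7, 10, 12, 14, 15, 17, 18, 21, 24, 26, 28]
|A union B| = 12
Jaccard = 1/12 = 1/12

1/12


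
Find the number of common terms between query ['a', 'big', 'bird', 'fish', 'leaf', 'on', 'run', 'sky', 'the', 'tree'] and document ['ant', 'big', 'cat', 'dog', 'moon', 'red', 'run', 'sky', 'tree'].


Query terms: ['a', 'big', 'bird', 'fish', 'leaf', 'on', 'run', 'sky', 'the', 'tree']
Document terms: ['ant', 'big', 'cat', 'dog', 'moon', 'red', 'run', 'sky', 'tree']
Common terms: ['big', 'run', 'sky', 'tree']
Overlap count = 4

4


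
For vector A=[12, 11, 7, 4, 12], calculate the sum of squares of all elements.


|A|^2 = sum of squared components
A[0]^2 = 12^2 = 144
A[1]^2 = 11^2 = 121
A[2]^2 = 7^2 = 49
A[3]^2 = 4^2 = 16
A[4]^2 = 12^2 = 144
Sum = 144 + 121 + 49 + 16 + 144 = 474

474


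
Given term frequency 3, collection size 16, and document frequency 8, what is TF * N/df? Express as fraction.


TF * (N/df)
= 3 * (16/8)
= 3 * 2
= 6

6


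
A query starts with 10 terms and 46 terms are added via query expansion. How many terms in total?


Original terms: 10
Expansion terms: 46
Total = 10 + 46 = 56

56


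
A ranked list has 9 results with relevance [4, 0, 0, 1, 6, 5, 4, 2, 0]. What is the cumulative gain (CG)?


Cumulative Gain = sum of relevance scores
Position 1: rel=4, running sum=4
Position 2: rel=0, running sum=4
Position 3: rel=0, running sum=4
Position 4: rel=1, running sum=5
Position 5: rel=6, running sum=11
Position 6: rel=5, running sum=16
Position 7: rel=4, running sum=20
Position 8: rel=2, running sum=22
Position 9: rel=0, running sum=22
CG = 22

22


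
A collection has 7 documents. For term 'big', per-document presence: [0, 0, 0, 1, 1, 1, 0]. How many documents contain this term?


Checking each document for 'big':
Doc 1: absent
Doc 2: absent
Doc 3: absent
Doc 4: present
Doc 5: present
Doc 6: present
Doc 7: absent
df = sum of presences = 0 + 0 + 0 + 1 + 1 + 1 + 0 = 3

3


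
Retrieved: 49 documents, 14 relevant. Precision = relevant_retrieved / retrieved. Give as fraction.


Precision = relevant_retrieved / total_retrieved
= 14 / 49
= 14 / (14 + 35)
= 2/7

2/7


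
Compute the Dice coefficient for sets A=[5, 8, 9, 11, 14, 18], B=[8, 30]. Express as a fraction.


A intersect B = [8]
|A intersect B| = 1
|A| = 6, |B| = 2
Dice = 2*1 / (6+2)
= 2 / 8 = 1/4

1/4


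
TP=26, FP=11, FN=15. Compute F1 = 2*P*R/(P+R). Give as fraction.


F1 = 2 * P * R / (P + R)
P = TP/(TP+FP) = 26/37 = 26/37
R = TP/(TP+FN) = 26/41 = 26/41
2 * P * R = 2 * 26/37 * 26/41 = 1352/1517
P + R = 26/37 + 26/41 = 2028/1517
F1 = 1352/1517 / 2028/1517 = 2/3

2/3


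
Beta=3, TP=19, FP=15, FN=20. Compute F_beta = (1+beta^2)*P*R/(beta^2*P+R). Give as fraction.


P = TP/(TP+FP) = 19/34 = 19/34
R = TP/(TP+FN) = 19/39 = 19/39
beta^2 = 3^2 = 9
(1 + beta^2) = 10
Numerator = (1+beta^2)*P*R = 1805/663
Denominator = beta^2*P + R = 171/34 + 19/39 = 7315/1326
F_beta = 38/77

38/77


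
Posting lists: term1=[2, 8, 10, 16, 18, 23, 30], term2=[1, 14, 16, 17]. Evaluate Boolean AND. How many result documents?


Boolean AND: find intersection of posting lists
term1 docs: [2, 8, 10, 16, 18, 23, 30]
term2 docs: [1, 14, 16, 17]
Intersection: [16]
|intersection| = 1

1


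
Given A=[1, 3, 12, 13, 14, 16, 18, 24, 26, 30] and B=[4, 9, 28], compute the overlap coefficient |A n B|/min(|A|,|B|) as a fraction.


A intersect B = []
|A intersect B| = 0
min(|A|, |B|) = min(10, 3) = 3
Overlap = 0 / 3 = 0

0


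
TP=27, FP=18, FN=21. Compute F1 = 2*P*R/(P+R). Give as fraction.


F1 = 2 * P * R / (P + R)
P = TP/(TP+FP) = 27/45 = 3/5
R = TP/(TP+FN) = 27/48 = 9/16
2 * P * R = 2 * 3/5 * 9/16 = 27/40
P + R = 3/5 + 9/16 = 93/80
F1 = 27/40 / 93/80 = 18/31

18/31


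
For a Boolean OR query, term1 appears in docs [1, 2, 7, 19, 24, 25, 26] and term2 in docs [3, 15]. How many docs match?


Boolean OR: find union of posting lists
term1 docs: [1, 2, 7, 19, 24, 25, 26]
term2 docs: [3, 15]
Union: [1, 2, 3, 7, 15, 19, 24, 25, 26]
|union| = 9

9


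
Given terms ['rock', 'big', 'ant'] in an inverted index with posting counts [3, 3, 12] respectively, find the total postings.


Summing posting list sizes:
'rock': 3 postings
'big': 3 postings
'ant': 12 postings
Total = 3 + 3 + 12 = 18

18


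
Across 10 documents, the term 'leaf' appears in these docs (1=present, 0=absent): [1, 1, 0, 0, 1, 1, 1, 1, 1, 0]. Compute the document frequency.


Checking each document for 'leaf':
Doc 1: present
Doc 2: present
Doc 3: absent
Doc 4: absent
Doc 5: present
Doc 6: present
Doc 7: present
Doc 8: present
Doc 9: present
Doc 10: absent
df = sum of presences = 1 + 1 + 0 + 0 + 1 + 1 + 1 + 1 + 1 + 0 = 7

7


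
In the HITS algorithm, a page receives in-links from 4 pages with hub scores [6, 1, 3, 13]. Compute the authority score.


Authority = sum of hub scores of in-linkers
In-link 1: hub score = 6
In-link 2: hub score = 1
In-link 3: hub score = 3
In-link 4: hub score = 13
Authority = 6 + 1 + 3 + 13 = 23

23


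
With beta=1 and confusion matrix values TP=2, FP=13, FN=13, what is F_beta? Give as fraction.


P = TP/(TP+FP) = 2/15 = 2/15
R = TP/(TP+FN) = 2/15 = 2/15
beta^2 = 1^2 = 1
(1 + beta^2) = 2
Numerator = (1+beta^2)*P*R = 8/225
Denominator = beta^2*P + R = 2/15 + 2/15 = 4/15
F_beta = 2/15

2/15


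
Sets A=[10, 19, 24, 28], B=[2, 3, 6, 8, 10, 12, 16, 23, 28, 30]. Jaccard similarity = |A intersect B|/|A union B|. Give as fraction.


A intersect B = [10, 28]
|A intersect B| = 2
A union B = [2, 3, 6, 8, 10, 12, 16, 19, 23, 24, 28, 30]
|A union B| = 12
Jaccard = 2/12 = 1/6

1/6


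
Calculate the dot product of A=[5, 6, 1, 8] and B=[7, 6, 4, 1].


Dot product = sum of element-wise products
A[0]*B[0] = 5*7 = 35
A[1]*B[1] = 6*6 = 36
A[2]*B[2] = 1*4 = 4
A[3]*B[3] = 8*1 = 8
Sum = 35 + 36 + 4 + 8 = 83

83


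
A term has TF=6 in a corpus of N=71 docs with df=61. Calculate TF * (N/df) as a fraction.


TF * (N/df)
= 6 * (71/61)
= 6 * 71/61
= 426/61

426/61


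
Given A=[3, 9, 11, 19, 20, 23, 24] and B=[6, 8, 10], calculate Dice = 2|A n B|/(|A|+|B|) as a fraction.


A intersect B = []
|A intersect B| = 0
|A| = 7, |B| = 3
Dice = 2*0 / (7+3)
= 0 / 10 = 0

0


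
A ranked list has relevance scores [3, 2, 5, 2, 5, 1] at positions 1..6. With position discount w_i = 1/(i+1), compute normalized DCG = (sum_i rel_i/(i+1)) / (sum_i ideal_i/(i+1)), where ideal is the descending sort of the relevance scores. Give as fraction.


Position discount weights w_i = 1/(i+1) for i=1..6:
Weights = [1/2, 1/3, 1/4, 1/5, 1/6, 1/7]
Actual relevance: [3, 2, 5, 2, 5, 1]
DCG = 3/2 + 2/3 + 5/4 + 2/5 + 5/6 + 1/7 = 671/140
Ideal relevance (sorted desc): [5, 5, 3, 2, 2, 1]
Ideal DCG = 5/2 + 5/3 + 3/4 + 2/5 + 2/6 + 1/7 = 811/140
nDCG = DCG / ideal_DCG = 671/140 / 811/140 = 671/811

671/811


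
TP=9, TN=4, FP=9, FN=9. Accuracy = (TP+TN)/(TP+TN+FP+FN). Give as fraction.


Accuracy = (TP + TN) / (TP + TN + FP + FN)
TP + TN = 9 + 4 = 13
Total = 9 + 4 + 9 + 9 = 31
Accuracy = 13 / 31 = 13/31

13/31


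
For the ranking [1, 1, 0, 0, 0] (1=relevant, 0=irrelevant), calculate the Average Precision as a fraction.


Computing P@k for each relevant position:
Position 1: relevant, P@1 = 1/1 = 1
Position 2: relevant, P@2 = 2/2 = 1
Position 3: not relevant
Position 4: not relevant
Position 5: not relevant
Sum of P@k = 1 + 1 = 2
AP = 2 / 2 = 1

1


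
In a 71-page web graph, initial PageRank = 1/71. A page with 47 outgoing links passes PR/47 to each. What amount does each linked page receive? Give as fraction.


Initial PR = 1/71 = 1/71
Outlinks = 47
Contribution per link = PR / outlinks
= 1/71 / 47
= 1/3337

1/3337


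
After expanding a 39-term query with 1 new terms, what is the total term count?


Original terms: 39
Expansion terms: 1
Total = 39 + 1 = 40

40


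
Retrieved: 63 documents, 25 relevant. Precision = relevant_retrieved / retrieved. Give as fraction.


Precision = relevant_retrieved / total_retrieved
= 25 / 63
= 25 / (25 + 38)
= 25/63

25/63


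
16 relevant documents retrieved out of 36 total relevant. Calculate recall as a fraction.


Recall = retrieved_relevant / total_relevant
= 16 / 36
= 16 / (16 + 20)
= 4/9

4/9


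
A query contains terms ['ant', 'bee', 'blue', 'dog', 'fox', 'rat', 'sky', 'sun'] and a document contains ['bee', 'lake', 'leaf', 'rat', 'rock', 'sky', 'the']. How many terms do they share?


Query terms: ['ant', 'bee', 'blue', 'dog', 'fox', 'rat', 'sky', 'sun']
Document terms: ['bee', 'lake', 'leaf', 'rat', 'rock', 'sky', 'the']
Common terms: ['bee', 'rat', 'sky']
Overlap count = 3

3


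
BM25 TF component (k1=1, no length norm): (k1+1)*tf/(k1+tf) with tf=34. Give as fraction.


BM25 TF component = (k1+1)*tf / (k1+tf)
k1 = 1, tf = 34
Numerator = (1+1)*34 = 68
Denominator = 1 + 34 = 35
= 68/35 = 68/35

68/35


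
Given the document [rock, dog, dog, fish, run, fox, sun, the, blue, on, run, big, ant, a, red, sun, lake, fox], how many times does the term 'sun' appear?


Document has 18 words
Scanning for 'sun':
Found at positions: [6, 15]
Count = 2

2


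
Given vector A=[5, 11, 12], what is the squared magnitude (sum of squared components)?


|A|^2 = sum of squared components
A[0]^2 = 5^2 = 25
A[1]^2 = 11^2 = 121
A[2]^2 = 12^2 = 144
Sum = 25 + 121 + 144 = 290

290


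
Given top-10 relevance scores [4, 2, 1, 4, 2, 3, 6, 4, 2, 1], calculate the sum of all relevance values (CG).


Cumulative Gain = sum of relevance scores
Position 1: rel=4, running sum=4
Position 2: rel=2, running sum=6
Position 3: rel=1, running sum=7
Position 4: rel=4, running sum=11
Position 5: rel=2, running sum=13
Position 6: rel=3, running sum=16
Position 7: rel=6, running sum=22
Position 8: rel=4, running sum=26
Position 9: rel=2, running sum=28
Position 10: rel=1, running sum=29
CG = 29

29


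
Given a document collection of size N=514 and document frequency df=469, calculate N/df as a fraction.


IDF ratio = N / df
= 514 / 469
= 514/469

514/469


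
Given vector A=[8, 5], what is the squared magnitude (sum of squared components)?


|A|^2 = sum of squared components
A[0]^2 = 8^2 = 64
A[1]^2 = 5^2 = 25
Sum = 64 + 25 = 89

89


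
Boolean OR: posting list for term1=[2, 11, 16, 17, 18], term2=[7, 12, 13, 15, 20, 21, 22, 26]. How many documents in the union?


Boolean OR: find union of posting lists
term1 docs: [2, 11, 16, 17, 18]
term2 docs: [7, 12, 13, 15, 20, 21, 22, 26]
Union: [2, 7, 11, 12, 13, 15, 16, 17, 18, 20, 21, 22, 26]
|union| = 13

13


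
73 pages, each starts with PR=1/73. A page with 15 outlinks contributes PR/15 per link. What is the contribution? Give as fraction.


Initial PR = 1/73 = 1/73
Outlinks = 15
Contribution per link = PR / outlinks
= 1/73 / 15
= 1/1095

1/1095


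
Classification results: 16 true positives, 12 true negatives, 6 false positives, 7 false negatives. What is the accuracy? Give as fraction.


Accuracy = (TP + TN) / (TP + TN + FP + FN)
TP + TN = 16 + 12 = 28
Total = 16 + 12 + 6 + 7 = 41
Accuracy = 28 / 41 = 28/41

28/41


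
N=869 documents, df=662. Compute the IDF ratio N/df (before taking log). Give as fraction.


IDF ratio = N / df
= 869 / 662
= 869/662

869/662


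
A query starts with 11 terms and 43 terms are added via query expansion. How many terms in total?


Original terms: 11
Expansion terms: 43
Total = 11 + 43 = 54

54


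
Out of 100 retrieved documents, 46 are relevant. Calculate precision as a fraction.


Precision = relevant_retrieved / total_retrieved
= 46 / 100
= 46 / (46 + 54)
= 23/50

23/50


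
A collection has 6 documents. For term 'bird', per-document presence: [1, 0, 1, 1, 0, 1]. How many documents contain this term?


Checking each document for 'bird':
Doc 1: present
Doc 2: absent
Doc 3: present
Doc 4: present
Doc 5: absent
Doc 6: present
df = sum of presences = 1 + 0 + 1 + 1 + 0 + 1 = 4

4


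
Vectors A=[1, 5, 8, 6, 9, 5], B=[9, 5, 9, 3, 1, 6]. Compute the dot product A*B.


Dot product = sum of element-wise products
A[0]*B[0] = 1*9 = 9
A[1]*B[1] = 5*5 = 25
A[2]*B[2] = 8*9 = 72
A[3]*B[3] = 6*3 = 18
A[4]*B[4] = 9*1 = 9
A[5]*B[5] = 5*6 = 30
Sum = 9 + 25 + 72 + 18 + 9 + 30 = 163

163


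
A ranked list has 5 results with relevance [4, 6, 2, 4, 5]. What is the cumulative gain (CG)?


Cumulative Gain = sum of relevance scores
Position 1: rel=4, running sum=4
Position 2: rel=6, running sum=10
Position 3: rel=2, running sum=12
Position 4: rel=4, running sum=16
Position 5: rel=5, running sum=21
CG = 21

21


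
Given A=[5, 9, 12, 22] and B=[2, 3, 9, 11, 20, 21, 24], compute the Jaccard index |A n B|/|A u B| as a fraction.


A intersect B = [9]
|A intersect B| = 1
A union B = [2, 3, 5, 9, 11, 12, 20, 21, 22, 24]
|A union B| = 10
Jaccard = 1/10 = 1/10

1/10


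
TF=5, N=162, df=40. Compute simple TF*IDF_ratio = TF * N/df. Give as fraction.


TF * (N/df)
= 5 * (162/40)
= 5 * 81/20
= 81/4

81/4


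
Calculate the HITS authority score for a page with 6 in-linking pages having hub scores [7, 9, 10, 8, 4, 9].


Authority = sum of hub scores of in-linkers
In-link 1: hub score = 7
In-link 2: hub score = 9
In-link 3: hub score = 10
In-link 4: hub score = 8
In-link 5: hub score = 4
In-link 6: hub score = 9
Authority = 7 + 9 + 10 + 8 + 4 + 9 = 47

47


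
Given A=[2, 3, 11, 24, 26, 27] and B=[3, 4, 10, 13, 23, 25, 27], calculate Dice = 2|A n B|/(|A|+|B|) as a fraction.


A intersect B = [3, 27]
|A intersect B| = 2
|A| = 6, |B| = 7
Dice = 2*2 / (6+7)
= 4 / 13 = 4/13

4/13


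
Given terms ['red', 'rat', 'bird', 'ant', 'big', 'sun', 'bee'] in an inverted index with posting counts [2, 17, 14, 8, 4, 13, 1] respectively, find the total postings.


Summing posting list sizes:
'red': 2 postings
'rat': 17 postings
'bird': 14 postings
'ant': 8 postings
'big': 4 postings
'sun': 13 postings
'bee': 1 postings
Total = 2 + 17 + 14 + 8 + 4 + 13 + 1 = 59

59


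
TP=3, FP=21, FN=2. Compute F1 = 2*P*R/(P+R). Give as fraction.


F1 = 2 * P * R / (P + R)
P = TP/(TP+FP) = 3/24 = 1/8
R = TP/(TP+FN) = 3/5 = 3/5
2 * P * R = 2 * 1/8 * 3/5 = 3/20
P + R = 1/8 + 3/5 = 29/40
F1 = 3/20 / 29/40 = 6/29

6/29


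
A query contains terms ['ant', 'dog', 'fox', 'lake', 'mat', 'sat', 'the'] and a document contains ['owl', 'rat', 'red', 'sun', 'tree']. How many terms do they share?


Query terms: ['ant', 'dog', 'fox', 'lake', 'mat', 'sat', 'the']
Document terms: ['owl', 'rat', 'red', 'sun', 'tree']
Common terms: []
Overlap count = 0

0


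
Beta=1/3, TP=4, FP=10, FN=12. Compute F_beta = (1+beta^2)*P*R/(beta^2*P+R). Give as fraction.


P = TP/(TP+FP) = 4/14 = 2/7
R = TP/(TP+FN) = 4/16 = 1/4
beta^2 = 1/3^2 = 1/9
(1 + beta^2) = 10/9
Numerator = (1+beta^2)*P*R = 5/63
Denominator = beta^2*P + R = 2/63 + 1/4 = 71/252
F_beta = 20/71

20/71


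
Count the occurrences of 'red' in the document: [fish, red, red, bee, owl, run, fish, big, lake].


Document has 9 words
Scanning for 'red':
Found at positions: [1, 2]
Count = 2

2


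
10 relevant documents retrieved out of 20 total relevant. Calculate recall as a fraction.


Recall = retrieved_relevant / total_relevant
= 10 / 20
= 10 / (10 + 10)
= 1/2

1/2


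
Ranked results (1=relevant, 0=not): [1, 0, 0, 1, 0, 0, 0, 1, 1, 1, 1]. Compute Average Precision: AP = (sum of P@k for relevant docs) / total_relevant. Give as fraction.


Computing P@k for each relevant position:
Position 1: relevant, P@1 = 1/1 = 1
Position 2: not relevant
Position 3: not relevant
Position 4: relevant, P@4 = 2/4 = 1/2
Position 5: not relevant
Position 6: not relevant
Position 7: not relevant
Position 8: relevant, P@8 = 3/8 = 3/8
Position 9: relevant, P@9 = 4/9 = 4/9
Position 10: relevant, P@10 = 5/10 = 1/2
Position 11: relevant, P@11 = 6/11 = 6/11
Sum of P@k = 1 + 1/2 + 3/8 + 4/9 + 1/2 + 6/11 = 2665/792
AP = 2665/792 / 6 = 2665/4752

2665/4752


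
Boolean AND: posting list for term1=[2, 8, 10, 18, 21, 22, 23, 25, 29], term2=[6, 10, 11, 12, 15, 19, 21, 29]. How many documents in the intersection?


Boolean AND: find intersection of posting lists
term1 docs: [2, 8, 10, 18, 21, 22, 23, 25, 29]
term2 docs: [6, 10, 11, 12, 15, 19, 21, 29]
Intersection: [10, 21, 29]
|intersection| = 3

3


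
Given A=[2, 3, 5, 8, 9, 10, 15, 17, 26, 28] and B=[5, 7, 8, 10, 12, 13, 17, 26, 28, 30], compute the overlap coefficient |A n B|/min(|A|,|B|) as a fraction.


A intersect B = [5, 8, 10, 17, 26, 28]
|A intersect B| = 6
min(|A|, |B|) = min(10, 10) = 10
Overlap = 6 / 10 = 3/5

3/5


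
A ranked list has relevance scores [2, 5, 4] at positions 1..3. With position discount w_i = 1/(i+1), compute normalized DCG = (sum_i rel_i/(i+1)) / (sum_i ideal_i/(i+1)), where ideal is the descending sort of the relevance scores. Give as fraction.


Position discount weights w_i = 1/(i+1) for i=1..3:
Weights = [1/2, 1/3, 1/4]
Actual relevance: [2, 5, 4]
DCG = 2/2 + 5/3 + 4/4 = 11/3
Ideal relevance (sorted desc): [5, 4, 2]
Ideal DCG = 5/2 + 4/3 + 2/4 = 13/3
nDCG = DCG / ideal_DCG = 11/3 / 13/3 = 11/13

11/13


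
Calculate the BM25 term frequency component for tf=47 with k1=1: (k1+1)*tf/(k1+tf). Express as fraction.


BM25 TF component = (k1+1)*tf / (k1+tf)
k1 = 1, tf = 47
Numerator = (1+1)*47 = 94
Denominator = 1 + 47 = 48
= 94/48 = 47/24

47/24


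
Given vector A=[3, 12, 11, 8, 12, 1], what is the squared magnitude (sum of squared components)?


|A|^2 = sum of squared components
A[0]^2 = 3^2 = 9
A[1]^2 = 12^2 = 144
A[2]^2 = 11^2 = 121
A[3]^2 = 8^2 = 64
A[4]^2 = 12^2 = 144
A[5]^2 = 1^2 = 1
Sum = 9 + 144 + 121 + 64 + 144 + 1 = 483

483


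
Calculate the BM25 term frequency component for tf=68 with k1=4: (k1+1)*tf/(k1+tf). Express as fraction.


BM25 TF component = (k1+1)*tf / (k1+tf)
k1 = 4, tf = 68
Numerator = (4+1)*68 = 340
Denominator = 4 + 68 = 72
= 340/72 = 85/18

85/18


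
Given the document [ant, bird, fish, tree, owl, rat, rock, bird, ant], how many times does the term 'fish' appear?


Document has 9 words
Scanning for 'fish':
Found at positions: [2]
Count = 1

1


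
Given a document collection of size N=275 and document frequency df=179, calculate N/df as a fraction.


IDF ratio = N / df
= 275 / 179
= 275/179

275/179


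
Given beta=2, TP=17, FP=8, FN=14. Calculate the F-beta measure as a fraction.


P = TP/(TP+FP) = 17/25 = 17/25
R = TP/(TP+FN) = 17/31 = 17/31
beta^2 = 2^2 = 4
(1 + beta^2) = 5
Numerator = (1+beta^2)*P*R = 289/155
Denominator = beta^2*P + R = 68/25 + 17/31 = 2533/775
F_beta = 85/149

85/149


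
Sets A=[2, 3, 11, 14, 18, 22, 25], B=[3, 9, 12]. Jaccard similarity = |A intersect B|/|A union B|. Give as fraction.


A intersect B = [3]
|A intersect B| = 1
A union B = [2, 3, 9, 11, 12, 14, 18, 22, 25]
|A union B| = 9
Jaccard = 1/9 = 1/9

1/9


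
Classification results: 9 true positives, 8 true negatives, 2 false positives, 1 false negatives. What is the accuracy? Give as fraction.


Accuracy = (TP + TN) / (TP + TN + FP + FN)
TP + TN = 9 + 8 = 17
Total = 9 + 8 + 2 + 1 = 20
Accuracy = 17 / 20 = 17/20

17/20


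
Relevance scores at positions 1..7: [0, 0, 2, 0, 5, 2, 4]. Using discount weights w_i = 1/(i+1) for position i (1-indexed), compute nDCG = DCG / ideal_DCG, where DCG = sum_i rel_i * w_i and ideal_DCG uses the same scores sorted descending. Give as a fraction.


Position discount weights w_i = 1/(i+1) for i=1..7:
Weights = [1/2, 1/3, 1/4, 1/5, 1/6, 1/7, 1/8]
Actual relevance: [0, 0, 2, 0, 5, 2, 4]
DCG = 0/2 + 0/3 + 2/4 + 0/5 + 5/6 + 2/7 + 4/8 = 89/42
Ideal relevance (sorted desc): [5, 4, 2, 2, 0, 0, 0]
Ideal DCG = 5/2 + 4/3 + 2/4 + 2/5 + 0/6 + 0/7 + 0/8 = 71/15
nDCG = DCG / ideal_DCG = 89/42 / 71/15 = 445/994

445/994


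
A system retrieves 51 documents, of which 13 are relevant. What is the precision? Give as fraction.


Precision = relevant_retrieved / total_retrieved
= 13 / 51
= 13 / (13 + 38)
= 13/51

13/51


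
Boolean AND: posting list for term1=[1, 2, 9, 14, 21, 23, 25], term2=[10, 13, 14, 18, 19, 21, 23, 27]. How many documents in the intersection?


Boolean AND: find intersection of posting lists
term1 docs: [1, 2, 9, 14, 21, 23, 25]
term2 docs: [10, 13, 14, 18, 19, 21, 23, 27]
Intersection: [14, 21, 23]
|intersection| = 3

3


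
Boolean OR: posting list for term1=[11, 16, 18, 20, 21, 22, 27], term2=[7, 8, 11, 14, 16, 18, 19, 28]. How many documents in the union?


Boolean OR: find union of posting lists
term1 docs: [11, 16, 18, 20, 21, 22, 27]
term2 docs: [7, 8, 11, 14, 16, 18, 19, 28]
Union: [7, 8, 11, 14, 16, 18, 19, 20, 21, 22, 27, 28]
|union| = 12

12


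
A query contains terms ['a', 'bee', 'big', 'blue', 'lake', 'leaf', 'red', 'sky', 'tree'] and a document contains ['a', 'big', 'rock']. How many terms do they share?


Query terms: ['a', 'bee', 'big', 'blue', 'lake', 'leaf', 'red', 'sky', 'tree']
Document terms: ['a', 'big', 'rock']
Common terms: ['a', 'big']
Overlap count = 2

2


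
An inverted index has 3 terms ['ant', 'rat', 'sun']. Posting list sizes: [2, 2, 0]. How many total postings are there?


Summing posting list sizes:
'ant': 2 postings
'rat': 2 postings
'sun': 0 postings
Total = 2 + 2 + 0 = 4

4


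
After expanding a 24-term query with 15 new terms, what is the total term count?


Original terms: 24
Expansion terms: 15
Total = 24 + 15 = 39

39


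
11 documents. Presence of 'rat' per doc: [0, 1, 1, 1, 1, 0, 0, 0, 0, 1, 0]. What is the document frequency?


Checking each document for 'rat':
Doc 1: absent
Doc 2: present
Doc 3: present
Doc 4: present
Doc 5: present
Doc 6: absent
Doc 7: absent
Doc 8: absent
Doc 9: absent
Doc 10: present
Doc 11: absent
df = sum of presences = 0 + 1 + 1 + 1 + 1 + 0 + 0 + 0 + 0 + 1 + 0 = 5

5


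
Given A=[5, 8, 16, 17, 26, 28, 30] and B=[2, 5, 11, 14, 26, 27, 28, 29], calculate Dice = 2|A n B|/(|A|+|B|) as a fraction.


A intersect B = [5, 26, 28]
|A intersect B| = 3
|A| = 7, |B| = 8
Dice = 2*3 / (7+8)
= 6 / 15 = 2/5

2/5


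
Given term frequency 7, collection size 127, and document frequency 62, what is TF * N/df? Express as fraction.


TF * (N/df)
= 7 * (127/62)
= 7 * 127/62
= 889/62

889/62


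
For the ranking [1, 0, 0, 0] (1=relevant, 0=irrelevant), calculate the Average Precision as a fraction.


Computing P@k for each relevant position:
Position 1: relevant, P@1 = 1/1 = 1
Position 2: not relevant
Position 3: not relevant
Position 4: not relevant
Sum of P@k = 1 = 1
AP = 1 / 1 = 1

1


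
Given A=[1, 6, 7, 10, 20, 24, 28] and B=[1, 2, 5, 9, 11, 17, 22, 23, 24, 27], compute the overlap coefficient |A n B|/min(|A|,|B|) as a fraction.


A intersect B = [1, 24]
|A intersect B| = 2
min(|A|, |B|) = min(7, 10) = 7
Overlap = 2 / 7 = 2/7

2/7


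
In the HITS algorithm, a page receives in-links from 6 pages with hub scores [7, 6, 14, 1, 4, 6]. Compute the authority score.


Authority = sum of hub scores of in-linkers
In-link 1: hub score = 7
In-link 2: hub score = 6
In-link 3: hub score = 14
In-link 4: hub score = 1
In-link 5: hub score = 4
In-link 6: hub score = 6
Authority = 7 + 6 + 14 + 1 + 4 + 6 = 38

38


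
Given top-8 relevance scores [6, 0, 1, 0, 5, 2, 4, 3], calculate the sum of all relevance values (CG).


Cumulative Gain = sum of relevance scores
Position 1: rel=6, running sum=6
Position 2: rel=0, running sum=6
Position 3: rel=1, running sum=7
Position 4: rel=0, running sum=7
Position 5: rel=5, running sum=12
Position 6: rel=2, running sum=14
Position 7: rel=4, running sum=18
Position 8: rel=3, running sum=21
CG = 21

21


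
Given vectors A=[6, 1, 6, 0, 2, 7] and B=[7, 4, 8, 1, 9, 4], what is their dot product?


Dot product = sum of element-wise products
A[0]*B[0] = 6*7 = 42
A[1]*B[1] = 1*4 = 4
A[2]*B[2] = 6*8 = 48
A[3]*B[3] = 0*1 = 0
A[4]*B[4] = 2*9 = 18
A[5]*B[5] = 7*4 = 28
Sum = 42 + 4 + 48 + 0 + 18 + 28 = 140

140


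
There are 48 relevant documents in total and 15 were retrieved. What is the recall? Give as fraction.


Recall = retrieved_relevant / total_relevant
= 15 / 48
= 15 / (15 + 33)
= 5/16

5/16


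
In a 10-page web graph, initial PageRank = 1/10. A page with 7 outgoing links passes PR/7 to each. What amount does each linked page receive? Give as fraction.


Initial PR = 1/10 = 1/10
Outlinks = 7
Contribution per link = PR / outlinks
= 1/10 / 7
= 1/70

1/70


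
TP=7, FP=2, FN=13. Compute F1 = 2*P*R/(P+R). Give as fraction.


F1 = 2 * P * R / (P + R)
P = TP/(TP+FP) = 7/9 = 7/9
R = TP/(TP+FN) = 7/20 = 7/20
2 * P * R = 2 * 7/9 * 7/20 = 49/90
P + R = 7/9 + 7/20 = 203/180
F1 = 49/90 / 203/180 = 14/29

14/29


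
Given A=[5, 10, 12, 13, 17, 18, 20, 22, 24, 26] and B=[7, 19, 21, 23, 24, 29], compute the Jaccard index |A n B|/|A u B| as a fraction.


A intersect B = [24]
|A intersect B| = 1
A union B = [5, 7, 10, 12, 13, 17, 18, 19, 20, 21, 22, 23, 24, 26, 29]
|A union B| = 15
Jaccard = 1/15 = 1/15

1/15


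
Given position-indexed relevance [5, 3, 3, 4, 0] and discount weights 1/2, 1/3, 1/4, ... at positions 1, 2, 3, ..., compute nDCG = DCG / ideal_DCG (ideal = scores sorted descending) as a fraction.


Position discount weights w_i = 1/(i+1) for i=1..5:
Weights = [1/2, 1/3, 1/4, 1/5, 1/6]
Actual relevance: [5, 3, 3, 4, 0]
DCG = 5/2 + 3/3 + 3/4 + 4/5 + 0/6 = 101/20
Ideal relevance (sorted desc): [5, 4, 3, 3, 0]
Ideal DCG = 5/2 + 4/3 + 3/4 + 3/5 + 0/6 = 311/60
nDCG = DCG / ideal_DCG = 101/20 / 311/60 = 303/311

303/311


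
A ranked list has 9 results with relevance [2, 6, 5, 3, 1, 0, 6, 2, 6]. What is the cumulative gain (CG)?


Cumulative Gain = sum of relevance scores
Position 1: rel=2, running sum=2
Position 2: rel=6, running sum=8
Position 3: rel=5, running sum=13
Position 4: rel=3, running sum=16
Position 5: rel=1, running sum=17
Position 6: rel=0, running sum=17
Position 7: rel=6, running sum=23
Position 8: rel=2, running sum=25
Position 9: rel=6, running sum=31
CG = 31

31


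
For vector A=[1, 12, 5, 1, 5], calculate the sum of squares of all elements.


|A|^2 = sum of squared components
A[0]^2 = 1^2 = 1
A[1]^2 = 12^2 = 144
A[2]^2 = 5^2 = 25
A[3]^2 = 1^2 = 1
A[4]^2 = 5^2 = 25
Sum = 1 + 144 + 25 + 1 + 25 = 196

196


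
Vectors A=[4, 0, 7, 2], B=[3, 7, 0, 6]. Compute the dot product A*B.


Dot product = sum of element-wise products
A[0]*B[0] = 4*3 = 12
A[1]*B[1] = 0*7 = 0
A[2]*B[2] = 7*0 = 0
A[3]*B[3] = 2*6 = 12
Sum = 12 + 0 + 0 + 12 = 24

24


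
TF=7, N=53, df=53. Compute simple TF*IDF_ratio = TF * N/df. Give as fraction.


TF * (N/df)
= 7 * (53/53)
= 7 * 1
= 7

7


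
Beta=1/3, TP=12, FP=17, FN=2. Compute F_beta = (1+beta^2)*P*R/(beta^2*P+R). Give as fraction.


P = TP/(TP+FP) = 12/29 = 12/29
R = TP/(TP+FN) = 12/14 = 6/7
beta^2 = 1/3^2 = 1/9
(1 + beta^2) = 10/9
Numerator = (1+beta^2)*P*R = 80/203
Denominator = beta^2*P + R = 4/87 + 6/7 = 550/609
F_beta = 24/55

24/55


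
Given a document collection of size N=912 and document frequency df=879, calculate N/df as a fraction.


IDF ratio = N / df
= 912 / 879
= 304/293

304/293


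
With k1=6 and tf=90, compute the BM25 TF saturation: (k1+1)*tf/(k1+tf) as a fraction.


BM25 TF component = (k1+1)*tf / (k1+tf)
k1 = 6, tf = 90
Numerator = (6+1)*90 = 630
Denominator = 6 + 90 = 96
= 630/96 = 105/16

105/16


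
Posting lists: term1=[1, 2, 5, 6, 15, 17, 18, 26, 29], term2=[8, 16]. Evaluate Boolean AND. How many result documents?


Boolean AND: find intersection of posting lists
term1 docs: [1, 2, 5, 6, 15, 17, 18, 26, 29]
term2 docs: [8, 16]
Intersection: []
|intersection| = 0

0


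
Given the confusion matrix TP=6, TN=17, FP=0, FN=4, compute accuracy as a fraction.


Accuracy = (TP + TN) / (TP + TN + FP + FN)
TP + TN = 6 + 17 = 23
Total = 6 + 17 + 0 + 4 = 27
Accuracy = 23 / 27 = 23/27

23/27


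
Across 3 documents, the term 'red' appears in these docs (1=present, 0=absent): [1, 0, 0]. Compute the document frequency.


Checking each document for 'red':
Doc 1: present
Doc 2: absent
Doc 3: absent
df = sum of presences = 1 + 0 + 0 = 1

1


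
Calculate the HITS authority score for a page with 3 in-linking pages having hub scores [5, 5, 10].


Authority = sum of hub scores of in-linkers
In-link 1: hub score = 5
In-link 2: hub score = 5
In-link 3: hub score = 10
Authority = 5 + 5 + 10 = 20

20


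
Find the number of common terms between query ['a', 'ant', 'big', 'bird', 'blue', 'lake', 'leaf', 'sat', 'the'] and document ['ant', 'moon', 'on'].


Query terms: ['a', 'ant', 'big', 'bird', 'blue', 'lake', 'leaf', 'sat', 'the']
Document terms: ['ant', 'moon', 'on']
Common terms: ['ant']
Overlap count = 1

1


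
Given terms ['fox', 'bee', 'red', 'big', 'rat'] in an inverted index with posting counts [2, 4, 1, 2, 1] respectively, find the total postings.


Summing posting list sizes:
'fox': 2 postings
'bee': 4 postings
'red': 1 postings
'big': 2 postings
'rat': 1 postings
Total = 2 + 4 + 1 + 2 + 1 = 10

10


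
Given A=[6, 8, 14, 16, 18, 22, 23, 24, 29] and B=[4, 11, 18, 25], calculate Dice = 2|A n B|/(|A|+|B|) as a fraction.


A intersect B = [18]
|A intersect B| = 1
|A| = 9, |B| = 4
Dice = 2*1 / (9+4)
= 2 / 13 = 2/13

2/13


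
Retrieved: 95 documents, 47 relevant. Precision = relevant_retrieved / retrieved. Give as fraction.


Precision = relevant_retrieved / total_retrieved
= 47 / 95
= 47 / (47 + 48)
= 47/95

47/95


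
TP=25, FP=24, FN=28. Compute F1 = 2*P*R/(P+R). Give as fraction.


F1 = 2 * P * R / (P + R)
P = TP/(TP+FP) = 25/49 = 25/49
R = TP/(TP+FN) = 25/53 = 25/53
2 * P * R = 2 * 25/49 * 25/53 = 1250/2597
P + R = 25/49 + 25/53 = 2550/2597
F1 = 1250/2597 / 2550/2597 = 25/51

25/51


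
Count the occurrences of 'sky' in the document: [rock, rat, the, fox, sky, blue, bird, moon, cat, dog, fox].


Document has 11 words
Scanning for 'sky':
Found at positions: [4]
Count = 1

1


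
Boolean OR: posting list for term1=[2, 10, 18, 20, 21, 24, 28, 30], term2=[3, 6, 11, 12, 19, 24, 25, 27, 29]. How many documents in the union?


Boolean OR: find union of posting lists
term1 docs: [2, 10, 18, 20, 21, 24, 28, 30]
term2 docs: [3, 6, 11, 12, 19, 24, 25, 27, 29]
Union: [2, 3, 6, 10, 11, 12, 18, 19, 20, 21, 24, 25, 27, 28, 29, 30]
|union| = 16

16


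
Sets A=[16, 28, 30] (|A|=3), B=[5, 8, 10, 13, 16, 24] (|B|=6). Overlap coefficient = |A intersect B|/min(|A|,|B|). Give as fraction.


A intersect B = [16]
|A intersect B| = 1
min(|A|, |B|) = min(3, 6) = 3
Overlap = 1 / 3 = 1/3

1/3


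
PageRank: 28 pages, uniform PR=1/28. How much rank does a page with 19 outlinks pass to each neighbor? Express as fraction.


Initial PR = 1/28 = 1/28
Outlinks = 19
Contribution per link = PR / outlinks
= 1/28 / 19
= 1/532

1/532


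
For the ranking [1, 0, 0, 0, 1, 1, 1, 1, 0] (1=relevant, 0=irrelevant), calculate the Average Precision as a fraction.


Computing P@k for each relevant position:
Position 1: relevant, P@1 = 1/1 = 1
Position 2: not relevant
Position 3: not relevant
Position 4: not relevant
Position 5: relevant, P@5 = 2/5 = 2/5
Position 6: relevant, P@6 = 3/6 = 1/2
Position 7: relevant, P@7 = 4/7 = 4/7
Position 8: relevant, P@8 = 5/8 = 5/8
Position 9: not relevant
Sum of P@k = 1 + 2/5 + 1/2 + 4/7 + 5/8 = 867/280
AP = 867/280 / 5 = 867/1400

867/1400
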